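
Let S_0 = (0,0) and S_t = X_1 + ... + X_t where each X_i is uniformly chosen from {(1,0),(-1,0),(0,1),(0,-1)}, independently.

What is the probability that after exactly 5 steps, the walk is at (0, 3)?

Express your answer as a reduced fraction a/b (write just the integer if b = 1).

Let h be the number of horizontal steps (so 5-h are vertical). To end at (0,3) need (h+0)/2 right-steps and ((5-h)+3)/2 up-steps.
Sum over h with 0 ≤ h ≤ 2, h ≡ 0 (mod 2), 5-h ≡ 1 (mod 2):
h=0: C(5,0)·C(0,0)·C(5,4) = 1·1·5 = 5
h=2: C(5,2)·C(2,1)·C(3,3) = 10·2·1 = 20
Total favorable: 25
Total paths: 4^5 = 1024
P = 25/1024 = 25/1024

Answer: 25/1024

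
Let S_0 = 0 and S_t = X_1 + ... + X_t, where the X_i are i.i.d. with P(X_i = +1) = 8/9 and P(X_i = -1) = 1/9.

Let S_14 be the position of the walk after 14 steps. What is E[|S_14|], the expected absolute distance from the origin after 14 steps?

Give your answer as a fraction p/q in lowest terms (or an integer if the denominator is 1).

S_14 takes values m ≡ 0 (mod 2) with |m| ≤ 14; P(S_14=m) = C(14,(14+m)/2) · (8/9)^((14+m)/2) · (1/9)^((14-m)/2).
Distribution: P(S=-14)=1/22876792454961, P(S=-12)=112/22876792454961, P(S=-10)=5824/22876792454961, P(S=-8)=186368/22876792454961, P(S=-6)=4100096/22876792454961, P(S=-4)=65601536/22876792454961, P(S=-2)=262406144/7625597484987, P(S=0)=2399141888/7625597484987, P(S=2)=16793993216/7625597484987, P(S=4)=268703891456/22876792454961, P(S=6)=1074815565824/22876792454961, P(S=8)=3126736191488/22876792454961, P(S=10)=6253472382976/22876792454961, P(S=12)=7696581394432/22876792454961, P(S=14)=4398046511104/22876792454961
E[|S_14|] = Σ_m |m|·P(S_14=m) = 83035525721498/7625597484987

Answer: 83035525721498/7625597484987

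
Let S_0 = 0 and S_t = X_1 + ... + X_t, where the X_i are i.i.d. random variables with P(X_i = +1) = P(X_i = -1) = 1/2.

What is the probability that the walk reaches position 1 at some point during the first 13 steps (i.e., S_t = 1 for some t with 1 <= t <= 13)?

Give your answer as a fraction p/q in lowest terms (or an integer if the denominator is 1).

Count via complement. Let g(t,s) = #length-t paths at position s with S_1..S_t all ≠ 1.
g(t,s) = g(t-1,s-1) + g(t-1,s+1) for s ≠ 1; g(t,1) = 0.
t=0: g(0,0)=1
t=1: g(1,-1)=1
t=2: g(2,-2)=1 g(2,0)=1
t=3: g(3,-3)=1 g(3,-1)=2
t=4: g(4,-4)=1 g(4,-2)=3 g(4,0)=2
t=5: g(5,-5)=1 g(5,-3)=4 g(5,-1)=5
t=6: g(6,-6)=1 g(6,-4)=5 g(6,-2)=9 g(6,0)=5
t=7: g(7,-7)=1 g(7,-5)=6 g(7,-3)=14 g(7,-1)=14
t=8: g(8,-8)=1 g(8,-6)=7 g(8,-4)=20 g(8,-2)=28 g(8,0)=14
t=9: g(9,-9)=1 g(9,-7)=8 g(9,-5)=27 g(9,-3)=48 g(9,-1)=42
t=10: g(10,-10)=1 g(10,-8)=9 g(10,-6)=35 g(10,-4)=75 g(10,-2)=90 g(10,0)=42
t=11: g(11,-11)=1 g(11,-9)=10 g(11,-7)=44 g(11,-5)=110 g(11,-3)=165 g(11,-1)=132
t=12: g(12,-12)=1 g(12,-10)=11 g(12,-8)=54 g(12,-6)=154 g(12,-4)=275 g(12,-2)=297 g(12,0)=132
t=13: g(13,-13)=1 g(13,-11)=12 g(13,-9)=65 g(13,-7)=208 g(13,-5)=429 g(13,-3)=572 g(13,-1)=429
Paths never hitting 1: Σ_s g(13,s) = 1716
Paths hitting 1: 2^13 - 1716 = 6476
P = 6476/8192 = 1619/2048

Answer: 1619/2048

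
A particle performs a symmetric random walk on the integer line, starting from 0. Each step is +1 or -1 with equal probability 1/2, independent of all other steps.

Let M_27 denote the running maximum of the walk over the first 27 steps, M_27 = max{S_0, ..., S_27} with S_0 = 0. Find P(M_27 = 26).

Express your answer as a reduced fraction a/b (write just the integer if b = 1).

Let M_27 = max(S_0,...,S_27). Use the reflection principle: for j ≥ 1, #{paths with M_27 ≥ j} = #{S_27 ≥ j} + #{S_27 ≥ j+1}.
By reflection, #{M_27 ≥ 26} = #{S_27 ≥ 26} + #{S_27 ≥ 27} = 1 + 1 = 2.
#{M_27 ≥ 27} = #{S_27 ≥ 27} + #{S_27 ≥ 28} = 1 + 0 = 1.
#{M_27 = 26} = 2 - 1 = 1.
P(M_27 = 26) = 1/134217728 = 1/134217728

Answer: 1/134217728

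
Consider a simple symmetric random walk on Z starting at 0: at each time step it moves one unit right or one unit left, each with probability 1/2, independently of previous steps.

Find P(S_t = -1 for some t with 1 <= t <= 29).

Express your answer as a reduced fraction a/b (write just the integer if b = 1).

Count via complement. Let g(t,s) = #length-t paths at position s with S_1..S_t all ≠ -1.
g(t,s) = g(t-1,s-1) + g(t-1,s+1) for s ≠ -1; g(t,-1) = 0.
t=0: g(0,0)=1
t=1: g(1,1)=1
t=2: g(2,0)=1 g(2,2)=1
t=3: g(3,1)=2 g(3,3)=1
t=4: g(4,0)=2 g(4,2)=3 g(4,4)=1
t=5: g(5,1)=5 g(5,3)=4 g(5,5)=1
t=6: g(6,0)=5 g(6,2)=9 g(6,4)=5 g(6,6)=1
t=7: g(7,1)=14 g(7,3)=14 g(7,5)=6 g(7,7)=1
t=8: g(8,0)=14 g(8,2)=28 g(8,4)=20 g(8,6)=7 g(8,8)=1
t=9: g(9,1)=42 g(9,3)=48 g(9,5)=27 g(9,7)=8 g(9,9)=1
t=10: g(10,0)=42 g(10,2)=90 g(10,4)=75 g(10,6)=35 g(10,8)=9 g(10,10)=1
t=11: g(11,1)=132 g(11,3)=165 g(11,5)=110 g(11,7)=44 g(11,9)=10 g(11,11)=1
t=12: g(12,0)=132 g(12,2)=297 g(12,4)=275 g(12,6)=154 g(12,8)=54 g(12,10)=11 g(12,12)=1
t=13: g(13,1)=429 g(13,3)=572 g(13,5)=429 g(13,7)=208 g(13,9)=65 g(13,11)=12 g(13,13)=1
t=14: g(14,0)=429 g(14,2)=1001 g(14,4)=1001 g(14,6)=637 g(14,8)=273 g(14,10)=77 g(14,12)=13 g(14,14)=1
t=15: g(15,1)=1430 g(15,3)=2002 g(15,5)=1638 g(15,7)=910 g(15,9)=350 g(15,11)=90 g(15,13)=14 g(15,15)=1
t=16: g(16,0)=1430 g(16,2)=3432 g(16,4)=3640 g(16,6)=2548 g(16,8)=1260 g(16,10)=440 g(16,12)=104 g(16,14)=15 g(16,16)=1
t=17: g(17,1)=4862 g(17,3)=7072 g(17,5)=6188 g(17,7)=3808 g(17,9)=1700 g(17,11)=544 g(17,13)=119 g(17,15)=16 g(17,17)=1
t=18: g(18,0)=4862 g(18,2)=11934 g(18,4)=13260 g(18,6)=9996 g(18,8)=5508 g(18,10)=2244 g(18,12)=663 g(18,14)=135 g(18,16)=17 g(18,18)=1
t=19: g(19,1)=16796 g(19,3)=25194 g(19,5)=23256 g(19,7)=15504 g(19,9)=7752 g(19,11)=2907 g(19,13)=798 g(19,15)=152 g(19,17)=18 g(19,19)=1
t=20: g(20,0)=16796 g(20,2)=41990 g(20,4)=48450 g(20,6)=38760 g(20,8)=23256 g(20,10)=10659 g(20,12)=3705 g(20,14)=950 g(20,16)=170 g(20,18)=19 g(20,20)=1
t=21: g(21,1)=58786 g(21,3)=90440 g(21,5)=87210 g(21,7)=62016 g(21,9)=33915 g(21,11)=14364 g(21,13)=4655 g(21,15)=1120 g(21,17)=189 g(21,19)=20 g(21,21)=1
t=22: g(22,0)=58786 g(22,2)=149226 g(22,4)=177650 g(22,6)=149226 g(22,8)=95931 g(22,10)=48279 g(22,12)=19019 g(22,14)=5775 g(22,16)=1309 g(22,18)=209 g(22,20)=21 g(22,22)=1
t=23: g(23,1)=208012 g(23,3)=326876 g(23,5)=326876 g(23,7)=245157 g(23,9)=144210 g(23,11)=67298 g(23,13)=24794 g(23,15)=7084 g(23,17)=1518 g(23,19)=230 g(23,21)=22 g(23,23)=1
t=24: g(24,0)=208012 g(24,2)=534888 g(24,4)=653752 g(24,6)=572033 g(24,8)=389367 g(24,10)=211508 g(24,12)=92092 g(24,14)=31878 g(24,16)=8602 g(24,18)=1748 g(24,20)=252 g(24,22)=23 g(24,24)=1
t=25: g(25,1)=742900 g(25,3)=1188640 g(25,5)=1225785 g(25,7)=961400 g(25,9)=600875 g(25,11)=303600 g(25,13)=123970 g(25,15)=40480 g(25,17)=10350 g(25,19)=2000 g(25,21)=275 g(25,23)=24 g(25,25)=1
t=26: g(26,0)=742900 g(26,2)=1931540 g(26,4)=2414425 g(26,6)=2187185 g(26,8)=1562275 g(26,10)=904475 g(26,12)=427570 g(26,14)=164450 g(26,16)=50830 g(26,18)=12350 g(26,20)=2275 g(26,22)=299 g(26,24)=25 g(26,26)=1
t=27: g(27,1)=2674440 g(27,3)=4345965 g(27,5)=4601610 g(27,7)=3749460 g(27,9)=2466750 g(27,11)=1332045 g(27,13)=592020 g(27,15)=215280 g(27,17)=63180 g(27,19)=14625 g(27,21)=2574 g(27,23)=324 g(27,25)=26 g(27,27)=1
t=28: g(28,0)=2674440 g(28,2)=7020405 g(28,4)=8947575 g(28,6)=8351070 g(28,8)=6216210 g(28,10)=3798795 g(28,12)=1924065 g(28,14)=807300 g(28,16)=278460 g(28,18)=77805 g(28,20)=17199 g(28,22)=2898 g(28,24)=350 g(28,26)=27 g(28,28)=1
t=29: g(29,1)=9694845 g(29,3)=15967980 g(29,5)=17298645 g(29,7)=14567280 g(29,9)=10015005 g(29,11)=5722860 g(29,13)=2731365 g(29,15)=1085760 g(29,17)=356265 g(29,19)=95004 g(29,21)=20097 g(29,23)=3248 g(29,25)=377 g(29,27)=28 g(29,29)=1
Paths never hitting -1: Σ_s g(29,s) = 77558760
Paths hitting -1: 2^29 - 77558760 = 459312152
P = 459312152/536870912 = 57414019/67108864

Answer: 57414019/67108864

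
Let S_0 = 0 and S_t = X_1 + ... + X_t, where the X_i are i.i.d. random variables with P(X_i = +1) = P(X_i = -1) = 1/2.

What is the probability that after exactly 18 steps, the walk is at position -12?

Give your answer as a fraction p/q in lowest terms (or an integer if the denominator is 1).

To reach position -12 after 18 steps: need 3 steps of +1 and 15 of -1.
Favorable paths: C(18,3) = 816
Total paths: 2^18 = 262144
P = 816/262144 = 51/16384

Answer: 51/16384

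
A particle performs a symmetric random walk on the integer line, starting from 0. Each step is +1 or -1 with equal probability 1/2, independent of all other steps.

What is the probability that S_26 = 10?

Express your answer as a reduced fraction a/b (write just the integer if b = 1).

Answer: 1562275/67108864

Derivation:
To reach position 10 after 26 steps: need 18 steps of +1 and 8 of -1.
Favorable paths: C(26,18) = 1562275
Total paths: 2^26 = 67108864
P = 1562275/67108864 = 1562275/67108864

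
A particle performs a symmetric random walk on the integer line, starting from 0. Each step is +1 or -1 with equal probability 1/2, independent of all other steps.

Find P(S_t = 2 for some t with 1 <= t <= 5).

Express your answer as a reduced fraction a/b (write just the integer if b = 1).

Count via complement. Let g(t,s) = #length-t paths at position s with S_1..S_t all ≠ 2.
g(t,s) = g(t-1,s-1) + g(t-1,s+1) for s ≠ 2; g(t,2) = 0.
t=0: g(0,0)=1
t=1: g(1,-1)=1 g(1,1)=1
t=2: g(2,-2)=1 g(2,0)=2
t=3: g(3,-3)=1 g(3,-1)=3 g(3,1)=2
t=4: g(4,-4)=1 g(4,-2)=4 g(4,0)=5
t=5: g(5,-5)=1 g(5,-3)=5 g(5,-1)=9 g(5,1)=5
Paths never hitting 2: Σ_s g(5,s) = 20
Paths hitting 2: 2^5 - 20 = 12
P = 12/32 = 3/8

Answer: 3/8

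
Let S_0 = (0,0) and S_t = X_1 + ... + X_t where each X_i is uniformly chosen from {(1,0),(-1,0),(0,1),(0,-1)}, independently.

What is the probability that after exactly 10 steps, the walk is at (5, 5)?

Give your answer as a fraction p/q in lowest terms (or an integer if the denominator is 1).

Let h be the number of horizontal steps (so 10-h are vertical). To end at (5,5) need (h+5)/2 right-steps and ((10-h)+5)/2 up-steps.
Sum over h with 5 ≤ h ≤ 5, h ≡ 1 (mod 2), 10-h ≡ 1 (mod 2):
h=5: C(10,5)·C(5,5)·C(5,5) = 252·1·1 = 252
Total favorable: 252
Total paths: 4^10 = 1048576
P = 252/1048576 = 63/262144

Answer: 63/262144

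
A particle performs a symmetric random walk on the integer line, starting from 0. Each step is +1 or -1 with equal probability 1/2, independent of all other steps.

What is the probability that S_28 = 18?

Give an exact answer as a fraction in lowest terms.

Answer: 12285/33554432

Derivation:
To reach position 18 after 28 steps: need 23 steps of +1 and 5 of -1.
Favorable paths: C(28,23) = 98280
Total paths: 2^28 = 268435456
P = 98280/268435456 = 12285/33554432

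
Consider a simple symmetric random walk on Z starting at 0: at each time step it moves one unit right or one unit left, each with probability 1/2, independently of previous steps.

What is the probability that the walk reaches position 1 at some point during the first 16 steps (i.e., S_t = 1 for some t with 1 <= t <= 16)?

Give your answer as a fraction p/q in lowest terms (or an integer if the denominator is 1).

Count via complement. Let g(t,s) = #length-t paths at position s with S_1..S_t all ≠ 1.
g(t,s) = g(t-1,s-1) + g(t-1,s+1) for s ≠ 1; g(t,1) = 0.
t=0: g(0,0)=1
t=1: g(1,-1)=1
t=2: g(2,-2)=1 g(2,0)=1
t=3: g(3,-3)=1 g(3,-1)=2
t=4: g(4,-4)=1 g(4,-2)=3 g(4,0)=2
t=5: g(5,-5)=1 g(5,-3)=4 g(5,-1)=5
t=6: g(6,-6)=1 g(6,-4)=5 g(6,-2)=9 g(6,0)=5
t=7: g(7,-7)=1 g(7,-5)=6 g(7,-3)=14 g(7,-1)=14
t=8: g(8,-8)=1 g(8,-6)=7 g(8,-4)=20 g(8,-2)=28 g(8,0)=14
t=9: g(9,-9)=1 g(9,-7)=8 g(9,-5)=27 g(9,-3)=48 g(9,-1)=42
t=10: g(10,-10)=1 g(10,-8)=9 g(10,-6)=35 g(10,-4)=75 g(10,-2)=90 g(10,0)=42
t=11: g(11,-11)=1 g(11,-9)=10 g(11,-7)=44 g(11,-5)=110 g(11,-3)=165 g(11,-1)=132
t=12: g(12,-12)=1 g(12,-10)=11 g(12,-8)=54 g(12,-6)=154 g(12,-4)=275 g(12,-2)=297 g(12,0)=132
t=13: g(13,-13)=1 g(13,-11)=12 g(13,-9)=65 g(13,-7)=208 g(13,-5)=429 g(13,-3)=572 g(13,-1)=429
t=14: g(14,-14)=1 g(14,-12)=13 g(14,-10)=77 g(14,-8)=273 g(14,-6)=637 g(14,-4)=1001 g(14,-2)=1001 g(14,0)=429
t=15: g(15,-15)=1 g(15,-13)=14 g(15,-11)=90 g(15,-9)=350 g(15,-7)=910 g(15,-5)=1638 g(15,-3)=2002 g(15,-1)=1430
t=16: g(16,-16)=1 g(16,-14)=15 g(16,-12)=104 g(16,-10)=440 g(16,-8)=1260 g(16,-6)=2548 g(16,-4)=3640 g(16,-2)=3432 g(16,0)=1430
Paths never hitting 1: Σ_s g(16,s) = 12870
Paths hitting 1: 2^16 - 12870 = 52666
P = 52666/65536 = 26333/32768

Answer: 26333/32768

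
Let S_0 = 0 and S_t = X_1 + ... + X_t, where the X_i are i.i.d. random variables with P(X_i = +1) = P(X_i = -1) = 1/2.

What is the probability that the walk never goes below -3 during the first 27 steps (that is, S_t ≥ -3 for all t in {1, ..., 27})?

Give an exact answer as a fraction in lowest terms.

Let f(t,s) = #length-t paths at position s with S_1..S_t all ≥ -3.
f(t,s) = f(t-1,s-1) + f(t-1,s+1) for s ≥ -3; f(t,s) = 0 for s < -3.
t=0: f(0,0)=1
t=1: f(1,-1)=1 f(1,1)=1
t=2: f(2,-2)=1 f(2,0)=2 f(2,2)=1
t=3: f(3,-3)=1 f(3,-1)=3 f(3,1)=3 f(3,3)=1
t=4: f(4,-2)=4 f(4,0)=6 f(4,2)=4 f(4,4)=1
t=5: f(5,-3)=4 f(5,-1)=10 f(5,1)=10 f(5,3)=5 f(5,5)=1
t=6: f(6,-2)=14 f(6,0)=20 f(6,2)=15 f(6,4)=6 f(6,6)=1
t=7: f(7,-3)=14 f(7,-1)=34 f(7,1)=35 f(7,3)=21 f(7,5)=7 f(7,7)=1
t=8: f(8,-2)=48 f(8,0)=69 f(8,2)=56 f(8,4)=28 f(8,6)=8 f(8,8)=1
t=9: f(9,-3)=48 f(9,-1)=117 f(9,1)=125 f(9,3)=84 f(9,5)=36 f(9,7)=9 f(9,9)=1
t=10: f(10,-2)=165 f(10,0)=242 f(10,2)=209 f(10,4)=120 f(10,6)=45 f(10,8)=10 f(10,10)=1
t=11: f(11,-3)=165 f(11,-1)=407 f(11,1)=451 f(11,3)=329 f(11,5)=165 f(11,7)=55 f(11,9)=11 f(11,11)=1
t=12: f(12,-2)=572 f(12,0)=858 f(12,2)=780 f(12,4)=494 f(12,6)=220 f(12,8)=66 f(12,10)=12 f(12,12)=1
t=13: f(13,-3)=572 f(13,-1)=1430 f(13,1)=1638 f(13,3)=1274 f(13,5)=714 f(13,7)=286 f(13,9)=78 f(13,11)=13 f(13,13)=1
t=14: f(14,-2)=2002 f(14,0)=3068 f(14,2)=2912 f(14,4)=1988 f(14,6)=1000 f(14,8)=364 f(14,10)=91 f(14,12)=14 f(14,14)=1
t=15: f(15,-3)=2002 f(15,-1)=5070 f(15,1)=5980 f(15,3)=4900 f(15,5)=2988 f(15,7)=1364 f(15,9)=455 f(15,11)=105 f(15,13)=15 f(15,15)=1
t=16: f(16,-2)=7072 f(16,0)=11050 f(16,2)=10880 f(16,4)=7888 f(16,6)=4352 f(16,8)=1819 f(16,10)=560 f(16,12)=120 f(16,14)=16 f(16,16)=1
t=17: f(17,-3)=7072 f(17,-1)=18122 f(17,1)=21930 f(17,3)=18768 f(17,5)=12240 f(17,7)=6171 f(17,9)=2379 f(17,11)=680 f(17,13)=136 f(17,15)=17 f(17,17)=1
t=18: f(18,-2)=25194 f(18,0)=40052 f(18,2)=40698 f(18,4)=31008 f(18,6)=18411 f(18,8)=8550 f(18,10)=3059 f(18,12)=816 f(18,14)=153 f(18,16)=18 f(18,18)=1
t=19: f(19,-3)=25194 f(19,-1)=65246 f(19,1)=80750 f(19,3)=71706 f(19,5)=49419 f(19,7)=26961 f(19,9)=11609 f(19,11)=3875 f(19,13)=969 f(19,15)=171 f(19,17)=19 f(19,19)=1
t=20: f(20,-2)=90440 f(20,0)=145996 f(20,2)=152456 f(20,4)=121125 f(20,6)=76380 f(20,8)=38570 f(20,10)=15484 f(20,12)=4844 f(20,14)=1140 f(20,16)=190 f(20,18)=20 f(20,20)=1
t=21: f(21,-3)=90440 f(21,-1)=236436 f(21,1)=298452 f(21,3)=273581 f(21,5)=197505 f(21,7)=114950 f(21,9)=54054 f(21,11)=20328 f(21,13)=5984 f(21,15)=1330 f(21,17)=210 f(21,19)=21 f(21,21)=1
t=22: f(22,-2)=326876 f(22,0)=534888 f(22,2)=572033 f(22,4)=471086 f(22,6)=312455 f(22,8)=169004 f(22,10)=74382 f(22,12)=26312 f(22,14)=7314 f(22,16)=1540 f(22,18)=231 f(22,20)=22 f(22,22)=1
t=23: f(23,-3)=326876 f(23,-1)=861764 f(23,1)=1106921 f(23,3)=1043119 f(23,5)=783541 f(23,7)=481459 f(23,9)=243386 f(23,11)=100694 f(23,13)=33626 f(23,15)=8854 f(23,17)=1771 f(23,19)=253 f(23,21)=23 f(23,23)=1
t=24: f(24,-2)=1188640 f(24,0)=1968685 f(24,2)=2150040 f(24,4)=1826660 f(24,6)=1265000 f(24,8)=724845 f(24,10)=344080 f(24,12)=134320 f(24,14)=42480 f(24,16)=10625 f(24,18)=2024 f(24,20)=276 f(24,22)=24 f(24,24)=1
t=25: f(25,-3)=1188640 f(25,-1)=3157325 f(25,1)=4118725 f(25,3)=3976700 f(25,5)=3091660 f(25,7)=1989845 f(25,9)=1068925 f(25,11)=478400 f(25,13)=176800 f(25,15)=53105 f(25,17)=12649 f(25,19)=2300 f(25,21)=300 f(25,23)=25 f(25,25)=1
t=26: f(26,-2)=4345965 f(26,0)=7276050 f(26,2)=8095425 f(26,4)=7068360 f(26,6)=5081505 f(26,8)=3058770 f(26,10)=1547325 f(26,12)=655200 f(26,14)=229905 f(26,16)=65754 f(26,18)=14949 f(26,20)=2600 f(26,22)=325 f(26,24)=26 f(26,26)=1
t=27: f(27,-3)=4345965 f(27,-1)=11622015 f(27,1)=15371475 f(27,3)=15163785 f(27,5)=12149865 f(27,7)=8140275 f(27,9)=4606095 f(27,11)=2202525 f(27,13)=885105 f(27,15)=295659 f(27,17)=80703 f(27,19)=17549 f(27,21)=2925 f(27,23)=351 f(27,25)=27 f(27,27)=1
Σ_s f(27,s) = 74884320
P = 74884320/134217728 = 2340135/4194304

Answer: 2340135/4194304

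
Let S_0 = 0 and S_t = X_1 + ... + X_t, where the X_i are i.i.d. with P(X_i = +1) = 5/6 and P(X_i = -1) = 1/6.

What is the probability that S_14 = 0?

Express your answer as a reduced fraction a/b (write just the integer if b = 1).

To be at 0 after 14 steps: need exactly 7 steps of +1 and 7 of -1.
Number of such sequences: C(14,7) = 3432
Each has probability (5/6)^7 · (1/6)^7 = 78125/78364164096
P = 3432 · 78125/78364164096 = 11171875/3265173504

Answer: 11171875/3265173504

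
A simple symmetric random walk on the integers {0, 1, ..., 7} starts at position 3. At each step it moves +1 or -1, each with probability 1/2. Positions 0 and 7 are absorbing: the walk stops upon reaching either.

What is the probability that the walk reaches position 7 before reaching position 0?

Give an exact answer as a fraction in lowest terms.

Answer: 3/7

Derivation:
Symmetric walk (p = 1/2): the harmonic-function argument gives P(hit 7 before 0 | start at 3) = a/N.
P = 3/7 = 3/7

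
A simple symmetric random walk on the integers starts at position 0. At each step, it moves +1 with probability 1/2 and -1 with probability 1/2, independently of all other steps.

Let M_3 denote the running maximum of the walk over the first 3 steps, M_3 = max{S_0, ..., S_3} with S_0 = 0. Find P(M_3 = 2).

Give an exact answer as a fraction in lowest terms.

Let M_3 = max(S_0,...,S_3). Use the reflection principle: for j ≥ 1, #{paths with M_3 ≥ j} = #{S_3 ≥ j} + #{S_3 ≥ j+1}.
By reflection, #{M_3 ≥ 2} = #{S_3 ≥ 2} + #{S_3 ≥ 3} = 1 + 1 = 2.
#{M_3 ≥ 3} = #{S_3 ≥ 3} + #{S_3 ≥ 4} = 1 + 0 = 1.
#{M_3 = 2} = 2 - 1 = 1.
P(M_3 = 2) = 1/8 = 1/8

Answer: 1/8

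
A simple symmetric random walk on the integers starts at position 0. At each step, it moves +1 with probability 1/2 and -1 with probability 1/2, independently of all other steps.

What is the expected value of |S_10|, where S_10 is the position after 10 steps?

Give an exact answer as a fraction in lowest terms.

Answer: 315/128

Derivation:
S_10 takes values m ≡ 0 (mod 2) with |m| ≤ 10; P(S_10=m) = C(10,(10+m)/2)/2^10.
Total paths: 2^10 = 1024
Distribution: P(S=-10)=1/1024, P(S=-8)=10/1024, P(S=-6)=45/1024, P(S=-4)=120/1024, P(S=-2)=210/1024, P(S=0)=252/1024, P(S=2)=210/1024, P(S=4)=120/1024, P(S=6)=45/1024, P(S=8)=10/1024, P(S=10)=1/1024
E[|S_10|] = Σ_m |m|·P(S_10=m) = 2520/1024 = 315/128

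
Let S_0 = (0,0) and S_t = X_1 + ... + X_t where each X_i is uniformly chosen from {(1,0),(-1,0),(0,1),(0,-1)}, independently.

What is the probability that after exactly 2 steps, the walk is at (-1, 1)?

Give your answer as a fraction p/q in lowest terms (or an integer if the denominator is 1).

Answer: 1/8

Derivation:
Let h be the number of horizontal steps (so 2-h are vertical). To end at (-1,1) need (h-1)/2 right-steps and ((2-h)+1)/2 up-steps.
Sum over h with 1 ≤ h ≤ 1, h ≡ 1 (mod 2), 2-h ≡ 1 (mod 2):
h=1: C(2,1)·C(1,0)·C(1,1) = 2·1·1 = 2
Total favorable: 2
Total paths: 4^2 = 16
P = 2/16 = 1/8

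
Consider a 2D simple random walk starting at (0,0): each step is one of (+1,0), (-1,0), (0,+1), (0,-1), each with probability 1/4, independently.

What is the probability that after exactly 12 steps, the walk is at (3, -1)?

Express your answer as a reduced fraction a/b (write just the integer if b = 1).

Answer: 49005/2097152

Derivation:
Let h be the number of horizontal steps (so 12-h are vertical). To end at (3,-1) need (h+3)/2 right-steps and ((12-h)-1)/2 up-steps.
Sum over h with 3 ≤ h ≤ 11, h ≡ 1 (mod 2), 12-h ≡ 1 (mod 2):
h=3: C(12,3)·C(3,3)·C(9,4) = 220·1·126 = 27720
h=5: C(12,5)·C(5,4)·C(7,3) = 792·5·35 = 138600
h=7: C(12,7)·C(7,5)·C(5,2) = 792·21·10 = 166320
h=9: C(12,9)·C(9,6)·C(3,1) = 220·84·3 = 55440
h=11: C(12,11)·C(11,7)·C(1,0) = 12·330·1 = 3960
Total favorable: 392040
Total paths: 4^12 = 16777216
P = 392040/16777216 = 49005/2097152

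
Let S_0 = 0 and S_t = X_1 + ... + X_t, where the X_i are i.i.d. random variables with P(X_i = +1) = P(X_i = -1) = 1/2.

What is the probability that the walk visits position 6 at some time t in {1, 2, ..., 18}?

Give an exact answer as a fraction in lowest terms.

Count via complement. Let g(t,s) = #length-t paths at position s with S_1..S_t all ≠ 6.
g(t,s) = g(t-1,s-1) + g(t-1,s+1) for s ≠ 6; g(t,6) = 0.
t=0: g(0,0)=1
t=1: g(1,-1)=1 g(1,1)=1
t=2: g(2,-2)=1 g(2,0)=2 g(2,2)=1
t=3: g(3,-3)=1 g(3,-1)=3 g(3,1)=3 g(3,3)=1
t=4: g(4,-4)=1 g(4,-2)=4 g(4,0)=6 g(4,2)=4 g(4,4)=1
t=5: g(5,-5)=1 g(5,-3)=5 g(5,-1)=10 g(5,1)=10 g(5,3)=5 g(5,5)=1
t=6: g(6,-6)=1 g(6,-4)=6 g(6,-2)=15 g(6,0)=20 g(6,2)=15 g(6,4)=6
t=7: g(7,-7)=1 g(7,-5)=7 g(7,-3)=21 g(7,-1)=35 g(7,1)=35 g(7,3)=21 g(7,5)=6
t=8: g(8,-8)=1 g(8,-6)=8 g(8,-4)=28 g(8,-2)=56 g(8,0)=70 g(8,2)=56 g(8,4)=27
t=9: g(9,-9)=1 g(9,-7)=9 g(9,-5)=36 g(9,-3)=84 g(9,-1)=126 g(9,1)=126 g(9,3)=83 g(9,5)=27
t=10: g(10,-10)=1 g(10,-8)=10 g(10,-6)=45 g(10,-4)=120 g(10,-2)=210 g(10,0)=252 g(10,2)=209 g(10,4)=110
t=11: g(11,-11)=1 g(11,-9)=11 g(11,-7)=55 g(11,-5)=165 g(11,-3)=330 g(11,-1)=462 g(11,1)=461 g(11,3)=319 g(11,5)=110
t=12: g(12,-12)=1 g(12,-10)=12 g(12,-8)=66 g(12,-6)=220 g(12,-4)=495 g(12,-2)=792 g(12,0)=923 g(12,2)=780 g(12,4)=429
t=13: g(13,-13)=1 g(13,-11)=13 g(13,-9)=78 g(13,-7)=286 g(13,-5)=715 g(13,-3)=1287 g(13,-1)=1715 g(13,1)=1703 g(13,3)=1209 g(13,5)=429
t=14: g(14,-14)=1 g(14,-12)=14 g(14,-10)=91 g(14,-8)=364 g(14,-6)=1001 g(14,-4)=2002 g(14,-2)=3002 g(14,0)=3418 g(14,2)=2912 g(14,4)=1638
t=15: g(15,-15)=1 g(15,-13)=15 g(15,-11)=105 g(15,-9)=455 g(15,-7)=1365 g(15,-5)=3003 g(15,-3)=5004 g(15,-1)=6420 g(15,1)=6330 g(15,3)=4550 g(15,5)=1638
t=16: g(16,-16)=1 g(16,-14)=16 g(16,-12)=120 g(16,-10)=560 g(16,-8)=1820 g(16,-6)=4368 g(16,-4)=8007 g(16,-2)=11424 g(16,0)=12750 g(16,2)=10880 g(16,4)=6188
t=17: g(17,-17)=1 g(17,-15)=17 g(17,-13)=136 g(17,-11)=680 g(17,-9)=2380 g(17,-7)=6188 g(17,-5)=12375 g(17,-3)=19431 g(17,-1)=24174 g(17,1)=23630 g(17,3)=17068 g(17,5)=6188
t=18: g(18,-18)=1 g(18,-16)=18 g(18,-14)=153 g(18,-12)=816 g(18,-10)=3060 g(18,-8)=8568 g(18,-6)=18563 g(18,-4)=31806 g(18,-2)=43605 g(18,0)=47804 g(18,2)=40698 g(18,4)=23256
Paths never hitting 6: Σ_s g(18,s) = 218348
Paths hitting 6: 2^18 - 218348 = 43796
P = 43796/262144 = 10949/65536

Answer: 10949/65536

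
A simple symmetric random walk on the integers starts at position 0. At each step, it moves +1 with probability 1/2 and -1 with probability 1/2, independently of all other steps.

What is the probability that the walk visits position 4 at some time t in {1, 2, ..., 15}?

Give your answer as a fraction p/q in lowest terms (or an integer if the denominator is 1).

Count via complement. Let g(t,s) = #length-t paths at position s with S_1..S_t all ≠ 4.
g(t,s) = g(t-1,s-1) + g(t-1,s+1) for s ≠ 4; g(t,4) = 0.
t=0: g(0,0)=1
t=1: g(1,-1)=1 g(1,1)=1
t=2: g(2,-2)=1 g(2,0)=2 g(2,2)=1
t=3: g(3,-3)=1 g(3,-1)=3 g(3,1)=3 g(3,3)=1
t=4: g(4,-4)=1 g(4,-2)=4 g(4,0)=6 g(4,2)=4
t=5: g(5,-5)=1 g(5,-3)=5 g(5,-1)=10 g(5,1)=10 g(5,3)=4
t=6: g(6,-6)=1 g(6,-4)=6 g(6,-2)=15 g(6,0)=20 g(6,2)=14
t=7: g(7,-7)=1 g(7,-5)=7 g(7,-3)=21 g(7,-1)=35 g(7,1)=34 g(7,3)=14
t=8: g(8,-8)=1 g(8,-6)=8 g(8,-4)=28 g(8,-2)=56 g(8,0)=69 g(8,2)=48
t=9: g(9,-9)=1 g(9,-7)=9 g(9,-5)=36 g(9,-3)=84 g(9,-1)=125 g(9,1)=117 g(9,3)=48
t=10: g(10,-10)=1 g(10,-8)=10 g(10,-6)=45 g(10,-4)=120 g(10,-2)=209 g(10,0)=242 g(10,2)=165
t=11: g(11,-11)=1 g(11,-9)=11 g(11,-7)=55 g(11,-5)=165 g(11,-3)=329 g(11,-1)=451 g(11,1)=407 g(11,3)=165
t=12: g(12,-12)=1 g(12,-10)=12 g(12,-8)=66 g(12,-6)=220 g(12,-4)=494 g(12,-2)=780 g(12,0)=858 g(12,2)=572
t=13: g(13,-13)=1 g(13,-11)=13 g(13,-9)=78 g(13,-7)=286 g(13,-5)=714 g(13,-3)=1274 g(13,-1)=1638 g(13,1)=1430 g(13,3)=572
t=14: g(14,-14)=1 g(14,-12)=14 g(14,-10)=91 g(14,-8)=364 g(14,-6)=1000 g(14,-4)=1988 g(14,-2)=2912 g(14,0)=3068 g(14,2)=2002
t=15: g(15,-15)=1 g(15,-13)=15 g(15,-11)=105 g(15,-9)=455 g(15,-7)=1364 g(15,-5)=2988 g(15,-3)=4900 g(15,-1)=5980 g(15,1)=5070 g(15,3)=2002
Paths never hitting 4: Σ_s g(15,s) = 22880
Paths hitting 4: 2^15 - 22880 = 9888
P = 9888/32768 = 309/1024

Answer: 309/1024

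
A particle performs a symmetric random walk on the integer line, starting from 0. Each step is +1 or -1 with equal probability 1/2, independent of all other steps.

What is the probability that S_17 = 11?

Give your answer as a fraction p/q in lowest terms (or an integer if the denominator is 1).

Answer: 85/16384

Derivation:
To reach position 11 after 17 steps: need 14 steps of +1 and 3 of -1.
Favorable paths: C(17,14) = 680
Total paths: 2^17 = 131072
P = 680/131072 = 85/16384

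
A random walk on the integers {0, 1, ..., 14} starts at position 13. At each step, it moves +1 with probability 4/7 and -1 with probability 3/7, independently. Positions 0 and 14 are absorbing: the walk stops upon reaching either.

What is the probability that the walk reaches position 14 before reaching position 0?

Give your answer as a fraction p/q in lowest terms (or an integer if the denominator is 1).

Answer: 262058164/263652487

Derivation:
Biased walk: p = 4/7, q = 3/7, r = q/p = 3/4
Gambler's ruin: P(hit 14 before 0 | start at 13) = (1 - r^a)/(1 - r^N)
r^13 = 1594323/67108864; r^14 = 4782969/268435456
P = (1 - 1594323/67108864) / (1 - 4782969/268435456) = 65514541/67108864 / 263652487/268435456 = 262058164/263652487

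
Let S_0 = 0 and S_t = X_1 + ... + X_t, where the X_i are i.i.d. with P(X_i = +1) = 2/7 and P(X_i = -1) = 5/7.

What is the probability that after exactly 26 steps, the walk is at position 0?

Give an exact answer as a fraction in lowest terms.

Answer: 14858000000000000000/1341068619663964900807

Derivation:
To be at 0 after 26 steps: need exactly 13 steps of +1 and 13 of -1.
Number of such sequences: C(26,13) = 10400600
Each has probability (2/7)^13 · (5/7)^13 = 10000000000000/9387480337647754305649
P = 10400600 · 10000000000000/9387480337647754305649 = 14858000000000000000/1341068619663964900807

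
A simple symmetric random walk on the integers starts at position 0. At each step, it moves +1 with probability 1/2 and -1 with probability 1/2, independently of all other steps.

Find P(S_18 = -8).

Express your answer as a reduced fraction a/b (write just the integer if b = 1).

Answer: 1071/32768

Derivation:
To reach position -8 after 18 steps: need 5 steps of +1 and 13 of -1.
Favorable paths: C(18,5) = 8568
Total paths: 2^18 = 262144
P = 8568/262144 = 1071/32768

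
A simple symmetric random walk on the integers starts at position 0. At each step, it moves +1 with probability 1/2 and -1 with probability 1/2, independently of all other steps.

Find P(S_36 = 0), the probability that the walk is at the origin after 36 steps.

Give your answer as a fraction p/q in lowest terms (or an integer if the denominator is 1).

Answer: 2268783825/17179869184

Derivation:
To return to 0 after 36 steps: need exactly 18 steps of +1 and 18 of -1.
Favorable paths: C(36,18) = 9075135300
Total paths: 2^36 = 68719476736
P = 9075135300/68719476736 = 2268783825/17179869184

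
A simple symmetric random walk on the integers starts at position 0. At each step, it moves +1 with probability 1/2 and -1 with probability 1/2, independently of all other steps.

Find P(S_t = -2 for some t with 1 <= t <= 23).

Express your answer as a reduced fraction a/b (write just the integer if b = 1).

Answer: 1421113/2097152

Derivation:
Count via complement. Let g(t,s) = #length-t paths at position s with S_1..S_t all ≠ -2.
g(t,s) = g(t-1,s-1) + g(t-1,s+1) for s ≠ -2; g(t,-2) = 0.
t=0: g(0,0)=1
t=1: g(1,-1)=1 g(1,1)=1
t=2: g(2,0)=2 g(2,2)=1
t=3: g(3,-1)=2 g(3,1)=3 g(3,3)=1
t=4: g(4,0)=5 g(4,2)=4 g(4,4)=1
t=5: g(5,-1)=5 g(5,1)=9 g(5,3)=5 g(5,5)=1
t=6: g(6,0)=14 g(6,2)=14 g(6,4)=6 g(6,6)=1
t=7: g(7,-1)=14 g(7,1)=28 g(7,3)=20 g(7,5)=7 g(7,7)=1
t=8: g(8,0)=42 g(8,2)=48 g(8,4)=27 g(8,6)=8 g(8,8)=1
t=9: g(9,-1)=42 g(9,1)=90 g(9,3)=75 g(9,5)=35 g(9,7)=9 g(9,9)=1
t=10: g(10,0)=132 g(10,2)=165 g(10,4)=110 g(10,6)=44 g(10,8)=10 g(10,10)=1
t=11: g(11,-1)=132 g(11,1)=297 g(11,3)=275 g(11,5)=154 g(11,7)=54 g(11,9)=11 g(11,11)=1
t=12: g(12,0)=429 g(12,2)=572 g(12,4)=429 g(12,6)=208 g(12,8)=65 g(12,10)=12 g(12,12)=1
t=13: g(13,-1)=429 g(13,1)=1001 g(13,3)=1001 g(13,5)=637 g(13,7)=273 g(13,9)=77 g(13,11)=13 g(13,13)=1
t=14: g(14,0)=1430 g(14,2)=2002 g(14,4)=1638 g(14,6)=910 g(14,8)=350 g(14,10)=90 g(14,12)=14 g(14,14)=1
t=15: g(15,-1)=1430 g(15,1)=3432 g(15,3)=3640 g(15,5)=2548 g(15,7)=1260 g(15,9)=440 g(15,11)=104 g(15,13)=15 g(15,15)=1
t=16: g(16,0)=4862 g(16,2)=7072 g(16,4)=6188 g(16,6)=3808 g(16,8)=1700 g(16,10)=544 g(16,12)=119 g(16,14)=16 g(16,16)=1
t=17: g(17,-1)=4862 g(17,1)=11934 g(17,3)=13260 g(17,5)=9996 g(17,7)=5508 g(17,9)=2244 g(17,11)=663 g(17,13)=135 g(17,15)=17 g(17,17)=1
t=18: g(18,0)=16796 g(18,2)=25194 g(18,4)=23256 g(18,6)=15504 g(18,8)=7752 g(18,10)=2907 g(18,12)=798 g(18,14)=152 g(18,16)=18 g(18,18)=1
t=19: g(19,-1)=16796 g(19,1)=41990 g(19,3)=48450 g(19,5)=38760 g(19,7)=23256 g(19,9)=10659 g(19,11)=3705 g(19,13)=950 g(19,15)=170 g(19,17)=19 g(19,19)=1
t=20: g(20,0)=58786 g(20,2)=90440 g(20,4)=87210 g(20,6)=62016 g(20,8)=33915 g(20,10)=14364 g(20,12)=4655 g(20,14)=1120 g(20,16)=189 g(20,18)=20 g(20,20)=1
t=21: g(21,-1)=58786 g(21,1)=149226 g(21,3)=177650 g(21,5)=149226 g(21,7)=95931 g(21,9)=48279 g(21,11)=19019 g(21,13)=5775 g(21,15)=1309 g(21,17)=209 g(21,19)=21 g(21,21)=1
t=22: g(22,0)=208012 g(22,2)=326876 g(22,4)=326876 g(22,6)=245157 g(22,8)=144210 g(22,10)=67298 g(22,12)=24794 g(22,14)=7084 g(22,16)=1518 g(22,18)=230 g(22,20)=22 g(22,22)=1
t=23: g(23,-1)=208012 g(23,1)=534888 g(23,3)=653752 g(23,5)=572033 g(23,7)=389367 g(23,9)=211508 g(23,11)=92092 g(23,13)=31878 g(23,15)=8602 g(23,17)=1748 g(23,19)=252 g(23,21)=23 g(23,23)=1
Paths never hitting -2: Σ_s g(23,s) = 2704156
Paths hitting -2: 2^23 - 2704156 = 5684452
P = 5684452/8388608 = 1421113/2097152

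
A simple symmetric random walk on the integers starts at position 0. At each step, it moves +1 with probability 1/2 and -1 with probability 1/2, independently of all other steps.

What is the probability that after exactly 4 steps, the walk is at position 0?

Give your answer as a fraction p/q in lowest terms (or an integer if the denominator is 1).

Answer: 3/8

Derivation:
To return to 0 after 4 steps: need exactly 2 steps of +1 and 2 of -1.
Favorable paths: C(4,2) = 6
Total paths: 2^4 = 16
P = 6/16 = 3/8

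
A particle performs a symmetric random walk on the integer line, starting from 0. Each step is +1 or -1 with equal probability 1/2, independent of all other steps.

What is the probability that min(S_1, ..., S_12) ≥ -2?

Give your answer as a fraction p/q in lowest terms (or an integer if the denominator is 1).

Let f(t,s) = #length-t paths at position s with S_1..S_t all ≥ -2.
f(t,s) = f(t-1,s-1) + f(t-1,s+1) for s ≥ -2; f(t,s) = 0 for s < -2.
t=0: f(0,0)=1
t=1: f(1,-1)=1 f(1,1)=1
t=2: f(2,-2)=1 f(2,0)=2 f(2,2)=1
t=3: f(3,-1)=3 f(3,1)=3 f(3,3)=1
t=4: f(4,-2)=3 f(4,0)=6 f(4,2)=4 f(4,4)=1
t=5: f(5,-1)=9 f(5,1)=10 f(5,3)=5 f(5,5)=1
t=6: f(6,-2)=9 f(6,0)=19 f(6,2)=15 f(6,4)=6 f(6,6)=1
t=7: f(7,-1)=28 f(7,1)=34 f(7,3)=21 f(7,5)=7 f(7,7)=1
t=8: f(8,-2)=28 f(8,0)=62 f(8,2)=55 f(8,4)=28 f(8,6)=8 f(8,8)=1
t=9: f(9,-1)=90 f(9,1)=117 f(9,3)=83 f(9,5)=36 f(9,7)=9 f(9,9)=1
t=10: f(10,-2)=90 f(10,0)=207 f(10,2)=200 f(10,4)=119 f(10,6)=45 f(10,8)=10 f(10,10)=1
t=11: f(11,-1)=297 f(11,1)=407 f(11,3)=319 f(11,5)=164 f(11,7)=55 f(11,9)=11 f(11,11)=1
t=12: f(12,-2)=297 f(12,0)=704 f(12,2)=726 f(12,4)=483 f(12,6)=219 f(12,8)=66 f(12,10)=12 f(12,12)=1
Σ_s f(12,s) = 2508
P = 2508/4096 = 627/1024

Answer: 627/1024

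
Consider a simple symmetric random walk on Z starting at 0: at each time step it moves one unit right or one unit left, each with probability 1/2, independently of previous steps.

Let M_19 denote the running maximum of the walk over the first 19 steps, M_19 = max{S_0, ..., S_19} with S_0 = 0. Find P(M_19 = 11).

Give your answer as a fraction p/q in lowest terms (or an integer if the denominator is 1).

Let M_19 = max(S_0,...,S_19). Use the reflection principle: for j ≥ 1, #{paths with M_19 ≥ j} = #{S_19 ≥ j} + #{S_19 ≥ j+1}.
By reflection, #{M_19 ≥ 11} = #{S_19 ≥ 11} + #{S_19 ≥ 12} = 5036 + 1160 = 6196.
#{M_19 ≥ 12} = #{S_19 ≥ 12} + #{S_19 ≥ 13} = 1160 + 1160 = 2320.
#{M_19 = 11} = 6196 - 2320 = 3876.
P(M_19 = 11) = 3876/524288 = 969/131072

Answer: 969/131072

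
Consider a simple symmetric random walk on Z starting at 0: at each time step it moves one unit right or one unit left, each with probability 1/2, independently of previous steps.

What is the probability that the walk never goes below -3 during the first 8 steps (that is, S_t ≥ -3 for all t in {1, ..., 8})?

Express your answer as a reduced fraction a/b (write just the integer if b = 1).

Answer: 105/128

Derivation:
Let f(t,s) = #length-t paths at position s with S_1..S_t all ≥ -3.
f(t,s) = f(t-1,s-1) + f(t-1,s+1) for s ≥ -3; f(t,s) = 0 for s < -3.
t=0: f(0,0)=1
t=1: f(1,-1)=1 f(1,1)=1
t=2: f(2,-2)=1 f(2,0)=2 f(2,2)=1
t=3: f(3,-3)=1 f(3,-1)=3 f(3,1)=3 f(3,3)=1
t=4: f(4,-2)=4 f(4,0)=6 f(4,2)=4 f(4,4)=1
t=5: f(5,-3)=4 f(5,-1)=10 f(5,1)=10 f(5,3)=5 f(5,5)=1
t=6: f(6,-2)=14 f(6,0)=20 f(6,2)=15 f(6,4)=6 f(6,6)=1
t=7: f(7,-3)=14 f(7,-1)=34 f(7,1)=35 f(7,3)=21 f(7,5)=7 f(7,7)=1
t=8: f(8,-2)=48 f(8,0)=69 f(8,2)=56 f(8,4)=28 f(8,6)=8 f(8,8)=1
Σ_s f(8,s) = 210
P = 210/256 = 105/128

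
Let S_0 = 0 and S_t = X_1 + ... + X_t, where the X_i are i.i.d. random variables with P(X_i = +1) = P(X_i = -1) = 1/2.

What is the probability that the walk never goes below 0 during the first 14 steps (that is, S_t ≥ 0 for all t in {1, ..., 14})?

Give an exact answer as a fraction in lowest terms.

Answer: 429/2048

Derivation:
Let f(t,s) = #length-t paths at position s with S_1..S_t all ≥ 0.
f(t,s) = f(t-1,s-1) + f(t-1,s+1) for s ≥ 0; f(t,s) = 0 for s < 0.
t=0: f(0,0)=1
t=1: f(1,1)=1
t=2: f(2,0)=1 f(2,2)=1
t=3: f(3,1)=2 f(3,3)=1
t=4: f(4,0)=2 f(4,2)=3 f(4,4)=1
t=5: f(5,1)=5 f(5,3)=4 f(5,5)=1
t=6: f(6,0)=5 f(6,2)=9 f(6,4)=5 f(6,6)=1
t=7: f(7,1)=14 f(7,3)=14 f(7,5)=6 f(7,7)=1
t=8: f(8,0)=14 f(8,2)=28 f(8,4)=20 f(8,6)=7 f(8,8)=1
t=9: f(9,1)=42 f(9,3)=48 f(9,5)=27 f(9,7)=8 f(9,9)=1
t=10: f(10,0)=42 f(10,2)=90 f(10,4)=75 f(10,6)=35 f(10,8)=9 f(10,10)=1
t=11: f(11,1)=132 f(11,3)=165 f(11,5)=110 f(11,7)=44 f(11,9)=10 f(11,11)=1
t=12: f(12,0)=132 f(12,2)=297 f(12,4)=275 f(12,6)=154 f(12,8)=54 f(12,10)=11 f(12,12)=1
t=13: f(13,1)=429 f(13,3)=572 f(13,5)=429 f(13,7)=208 f(13,9)=65 f(13,11)=12 f(13,13)=1
t=14: f(14,0)=429 f(14,2)=1001 f(14,4)=1001 f(14,6)=637 f(14,8)=273 f(14,10)=77 f(14,12)=13 f(14,14)=1
Σ_s f(14,s) = 3432
P = 3432/16384 = 429/2048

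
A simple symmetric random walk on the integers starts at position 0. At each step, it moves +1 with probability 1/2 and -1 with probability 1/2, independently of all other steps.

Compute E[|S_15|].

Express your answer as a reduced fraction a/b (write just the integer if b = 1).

S_15 takes values m ≡ 1 (mod 2) with |m| ≤ 15; P(S_15=m) = C(15,(15+m)/2)/2^15.
Total paths: 2^15 = 32768
Distribution: P(S=-15)=1/32768, P(S=-13)=15/32768, P(S=-11)=105/32768, P(S=-9)=455/32768, P(S=-7)=1365/32768, P(S=-5)=3003/32768, P(S=-3)=5005/32768, P(S=-1)=6435/32768, P(S=1)=6435/32768, P(S=3)=5005/32768, P(S=5)=3003/32768, P(S=7)=1365/32768, P(S=9)=455/32768, P(S=11)=105/32768, P(S=13)=15/32768, P(S=15)=1/32768
E[|S_15|] = Σ_m |m|·P(S_15=m) = 102960/32768 = 6435/2048

Answer: 6435/2048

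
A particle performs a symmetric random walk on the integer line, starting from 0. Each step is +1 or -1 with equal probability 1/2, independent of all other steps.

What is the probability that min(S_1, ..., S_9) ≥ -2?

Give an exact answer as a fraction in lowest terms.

Answer: 21/32

Derivation:
Let f(t,s) = #length-t paths at position s with S_1..S_t all ≥ -2.
f(t,s) = f(t-1,s-1) + f(t-1,s+1) for s ≥ -2; f(t,s) = 0 for s < -2.
t=0: f(0,0)=1
t=1: f(1,-1)=1 f(1,1)=1
t=2: f(2,-2)=1 f(2,0)=2 f(2,2)=1
t=3: f(3,-1)=3 f(3,1)=3 f(3,3)=1
t=4: f(4,-2)=3 f(4,0)=6 f(4,2)=4 f(4,4)=1
t=5: f(5,-1)=9 f(5,1)=10 f(5,3)=5 f(5,5)=1
t=6: f(6,-2)=9 f(6,0)=19 f(6,2)=15 f(6,4)=6 f(6,6)=1
t=7: f(7,-1)=28 f(7,1)=34 f(7,3)=21 f(7,5)=7 f(7,7)=1
t=8: f(8,-2)=28 f(8,0)=62 f(8,2)=55 f(8,4)=28 f(8,6)=8 f(8,8)=1
t=9: f(9,-1)=90 f(9,1)=117 f(9,3)=83 f(9,5)=36 f(9,7)=9 f(9,9)=1
Σ_s f(9,s) = 336
P = 336/512 = 21/32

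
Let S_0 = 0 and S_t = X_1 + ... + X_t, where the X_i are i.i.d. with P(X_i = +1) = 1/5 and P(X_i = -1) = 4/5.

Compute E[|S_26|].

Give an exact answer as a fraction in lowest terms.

Answer: 23246801104062512314/1490116119384765625

Derivation:
S_26 takes values m ≡ 0 (mod 2) with |m| ≤ 26; P(S_26=m) = C(26,(26+m)/2) · (1/5)^((26+m)/2) · (4/5)^((26-m)/2).
Distribution: P(S=-26)=4503599627370496/1490116119384765625, P(S=-24)=29273397577908224/1490116119384765625, P(S=-22)=3659174697238528/59604644775390625, P(S=-20)=7318349394477056/59604644775390625, P(S=-18)=10520127254560768/59604644775390625, P(S=-16)=57860699900084224/298023223876953125, P(S=-14)=50628112412573696/298023223876953125, P(S=-12)=7232587487510528/59604644775390625, P(S=-10)=4294348820709376/59604644775390625, P(S=-8)=2147174410354688/59604644775390625, P(S=-6)=4562745622003712/298023223876953125, P(S=-4)=1659180226183168/298023223876953125, P(S=-2)=103698764136448/59604644775390625, P(S=0)=27918898036736/59604644775390625, P(S=2)=6481172758528/59604644775390625, P(S=4)=6481172758528/298023223876953125, P(S=6)=1113951567872/298023223876953125, P(S=8)=32763281408/59604644775390625, P(S=10)=4095410176/59604644775390625, P(S=12)=431095808/59604644775390625, P(S=14)=188604416/298023223876953125, P(S=16)=13471744/298023223876953125, P(S=18)=153088/59604644775390625, P(S=20)=6656/59604644775390625, P(S=22)=208/59604644775390625, P(S=24)=104/1490116119384765625, P(S=26)=1/1490116119384765625
E[|S_26|] = Σ_m |m|·P(S_26=m) = 23246801104062512314/1490116119384765625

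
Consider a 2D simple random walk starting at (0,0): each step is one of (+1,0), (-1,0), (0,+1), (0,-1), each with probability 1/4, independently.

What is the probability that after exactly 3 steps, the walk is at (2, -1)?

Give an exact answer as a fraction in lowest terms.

Let h be the number of horizontal steps (so 3-h are vertical). To end at (2,-1) need (h+2)/2 right-steps and ((3-h)-1)/2 up-steps.
Sum over h with 2 ≤ h ≤ 2, h ≡ 0 (mod 2), 3-h ≡ 1 (mod 2):
h=2: C(3,2)·C(2,2)·C(1,0) = 3·1·1 = 3
Total favorable: 3
Total paths: 4^3 = 64
P = 3/64 = 3/64

Answer: 3/64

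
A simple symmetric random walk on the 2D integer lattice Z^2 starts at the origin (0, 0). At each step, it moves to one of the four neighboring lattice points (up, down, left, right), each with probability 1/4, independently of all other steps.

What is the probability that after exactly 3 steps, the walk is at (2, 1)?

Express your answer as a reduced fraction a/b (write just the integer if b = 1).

Let h be the number of horizontal steps (so 3-h are vertical). To end at (2,1) need (h+2)/2 right-steps and ((3-h)+1)/2 up-steps.
Sum over h with 2 ≤ h ≤ 2, h ≡ 0 (mod 2), 3-h ≡ 1 (mod 2):
h=2: C(3,2)·C(2,2)·C(1,1) = 3·1·1 = 3
Total favorable: 3
Total paths: 4^3 = 64
P = 3/64 = 3/64

Answer: 3/64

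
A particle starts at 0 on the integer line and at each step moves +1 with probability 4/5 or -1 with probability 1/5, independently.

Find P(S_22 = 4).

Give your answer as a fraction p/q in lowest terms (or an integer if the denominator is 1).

Answer: 6676258226176/476837158203125

Derivation:
To reach position 4 after 22 steps: need 13 steps of +1 and 9 steps of -1.
Number of such sequences: C(22,13) = 497420
Each has probability (4/5)^13 · (1/5)^9 = 67108864/2384185791015625
P = 497420 · 67108864/2384185791015625 = 6676258226176/476837158203125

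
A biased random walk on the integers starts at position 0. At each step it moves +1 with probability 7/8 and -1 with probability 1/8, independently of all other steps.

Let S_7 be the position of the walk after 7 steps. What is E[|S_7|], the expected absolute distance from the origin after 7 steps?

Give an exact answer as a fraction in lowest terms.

S_7 takes values m ≡ 1 (mod 2) with |m| ≤ 7; P(S_7=m) = C(7,(7+m)/2) · (7/8)^((7+m)/2) · (1/8)^((7-m)/2).
Distribution: P(S=-7)=1/2097152, P(S=-5)=49/2097152, P(S=-3)=1029/2097152, P(S=-1)=12005/2097152, P(S=1)=84035/2097152, P(S=3)=352947/2097152, P(S=5)=823543/2097152, P(S=7)=823543/2097152
E[|S_7|] = Σ_m |m|·P(S_7=m) = 345023/65536

Answer: 345023/65536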